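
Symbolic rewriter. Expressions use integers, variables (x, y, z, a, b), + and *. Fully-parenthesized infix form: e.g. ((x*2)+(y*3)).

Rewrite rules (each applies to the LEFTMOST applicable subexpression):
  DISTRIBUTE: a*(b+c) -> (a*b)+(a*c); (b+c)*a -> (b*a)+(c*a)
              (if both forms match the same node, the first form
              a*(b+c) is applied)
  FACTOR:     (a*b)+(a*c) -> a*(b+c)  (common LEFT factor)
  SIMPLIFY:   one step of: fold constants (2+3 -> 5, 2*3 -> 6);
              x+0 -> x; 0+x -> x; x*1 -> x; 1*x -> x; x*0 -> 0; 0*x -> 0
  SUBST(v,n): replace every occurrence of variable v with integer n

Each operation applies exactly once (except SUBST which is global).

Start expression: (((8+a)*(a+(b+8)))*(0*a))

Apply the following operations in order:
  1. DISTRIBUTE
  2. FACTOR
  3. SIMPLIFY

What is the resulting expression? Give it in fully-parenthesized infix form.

Start: (((8+a)*(a+(b+8)))*(0*a))
Apply DISTRIBUTE at L (target: ((8+a)*(a+(b+8)))): (((8+a)*(a+(b+8)))*(0*a)) -> ((((8+a)*a)+((8+a)*(b+8)))*(0*a))
Apply FACTOR at L (target: (((8+a)*a)+((8+a)*(b+8)))): ((((8+a)*a)+((8+a)*(b+8)))*(0*a)) -> (((8+a)*(a+(b+8)))*(0*a))
Apply SIMPLIFY at R (target: (0*a)): (((8+a)*(a+(b+8)))*(0*a)) -> (((8+a)*(a+(b+8)))*0)

Answer: (((8+a)*(a+(b+8)))*0)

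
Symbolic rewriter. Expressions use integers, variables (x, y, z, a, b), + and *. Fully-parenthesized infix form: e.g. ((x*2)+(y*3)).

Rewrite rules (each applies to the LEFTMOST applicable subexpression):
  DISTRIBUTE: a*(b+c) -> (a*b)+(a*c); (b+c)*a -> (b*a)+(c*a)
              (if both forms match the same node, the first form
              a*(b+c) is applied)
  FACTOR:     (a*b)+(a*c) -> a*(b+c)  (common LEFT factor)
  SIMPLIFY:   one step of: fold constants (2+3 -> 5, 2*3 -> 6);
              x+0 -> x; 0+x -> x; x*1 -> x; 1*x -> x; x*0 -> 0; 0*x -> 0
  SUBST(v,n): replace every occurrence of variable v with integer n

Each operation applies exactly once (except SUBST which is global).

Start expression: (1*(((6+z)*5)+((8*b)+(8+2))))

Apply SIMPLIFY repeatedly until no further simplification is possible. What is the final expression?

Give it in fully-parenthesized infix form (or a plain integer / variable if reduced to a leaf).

Start: (1*(((6+z)*5)+((8*b)+(8+2))))
Step 1: at root: (1*(((6+z)*5)+((8*b)+(8+2)))) -> (((6+z)*5)+((8*b)+(8+2))); overall: (1*(((6+z)*5)+((8*b)+(8+2)))) -> (((6+z)*5)+((8*b)+(8+2)))
Step 2: at RR: (8+2) -> 10; overall: (((6+z)*5)+((8*b)+(8+2))) -> (((6+z)*5)+((8*b)+10))
Fixed point: (((6+z)*5)+((8*b)+10))

Answer: (((6+z)*5)+((8*b)+10))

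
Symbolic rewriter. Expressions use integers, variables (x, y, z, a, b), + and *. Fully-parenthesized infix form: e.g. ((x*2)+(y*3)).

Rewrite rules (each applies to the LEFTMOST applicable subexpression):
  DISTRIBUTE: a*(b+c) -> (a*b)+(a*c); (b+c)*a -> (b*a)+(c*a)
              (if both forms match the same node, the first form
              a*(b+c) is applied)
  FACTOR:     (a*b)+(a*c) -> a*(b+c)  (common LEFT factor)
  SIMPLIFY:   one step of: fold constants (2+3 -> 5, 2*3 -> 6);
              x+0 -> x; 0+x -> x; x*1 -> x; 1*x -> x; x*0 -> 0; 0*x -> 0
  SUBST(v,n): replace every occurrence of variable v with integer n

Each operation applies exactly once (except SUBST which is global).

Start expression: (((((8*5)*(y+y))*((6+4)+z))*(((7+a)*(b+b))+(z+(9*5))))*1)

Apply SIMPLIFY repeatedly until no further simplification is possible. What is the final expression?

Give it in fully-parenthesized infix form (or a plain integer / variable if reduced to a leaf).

Answer: (((40*(y+y))*(10+z))*(((7+a)*(b+b))+(z+45)))

Derivation:
Start: (((((8*5)*(y+y))*((6+4)+z))*(((7+a)*(b+b))+(z+(9*5))))*1)
Step 1: at root: (((((8*5)*(y+y))*((6+4)+z))*(((7+a)*(b+b))+(z+(9*5))))*1) -> ((((8*5)*(y+y))*((6+4)+z))*(((7+a)*(b+b))+(z+(9*5)))); overall: (((((8*5)*(y+y))*((6+4)+z))*(((7+a)*(b+b))+(z+(9*5))))*1) -> ((((8*5)*(y+y))*((6+4)+z))*(((7+a)*(b+b))+(z+(9*5))))
Step 2: at LLL: (8*5) -> 40; overall: ((((8*5)*(y+y))*((6+4)+z))*(((7+a)*(b+b))+(z+(9*5)))) -> (((40*(y+y))*((6+4)+z))*(((7+a)*(b+b))+(z+(9*5))))
Step 3: at LRL: (6+4) -> 10; overall: (((40*(y+y))*((6+4)+z))*(((7+a)*(b+b))+(z+(9*5)))) -> (((40*(y+y))*(10+z))*(((7+a)*(b+b))+(z+(9*5))))
Step 4: at RRR: (9*5) -> 45; overall: (((40*(y+y))*(10+z))*(((7+a)*(b+b))+(z+(9*5)))) -> (((40*(y+y))*(10+z))*(((7+a)*(b+b))+(z+45)))
Fixed point: (((40*(y+y))*(10+z))*(((7+a)*(b+b))+(z+45)))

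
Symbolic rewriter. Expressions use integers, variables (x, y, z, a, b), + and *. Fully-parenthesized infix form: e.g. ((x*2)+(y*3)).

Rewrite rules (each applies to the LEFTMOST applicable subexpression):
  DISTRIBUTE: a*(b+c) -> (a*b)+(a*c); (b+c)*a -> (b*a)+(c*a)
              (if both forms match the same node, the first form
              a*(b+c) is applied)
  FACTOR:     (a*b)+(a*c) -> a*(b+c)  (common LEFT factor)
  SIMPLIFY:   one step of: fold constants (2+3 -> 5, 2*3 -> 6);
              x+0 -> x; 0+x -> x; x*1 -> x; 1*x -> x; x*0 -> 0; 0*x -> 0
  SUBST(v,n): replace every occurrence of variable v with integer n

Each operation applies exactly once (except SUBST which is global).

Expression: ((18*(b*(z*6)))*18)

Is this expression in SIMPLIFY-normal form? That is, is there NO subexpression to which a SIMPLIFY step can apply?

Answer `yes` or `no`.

Answer: yes

Derivation:
Expression: ((18*(b*(z*6)))*18)
Scanning for simplifiable subexpressions (pre-order)...
  at root: ((18*(b*(z*6)))*18) (not simplifiable)
  at L: (18*(b*(z*6))) (not simplifiable)
  at LR: (b*(z*6)) (not simplifiable)
  at LRR: (z*6) (not simplifiable)
Result: no simplifiable subexpression found -> normal form.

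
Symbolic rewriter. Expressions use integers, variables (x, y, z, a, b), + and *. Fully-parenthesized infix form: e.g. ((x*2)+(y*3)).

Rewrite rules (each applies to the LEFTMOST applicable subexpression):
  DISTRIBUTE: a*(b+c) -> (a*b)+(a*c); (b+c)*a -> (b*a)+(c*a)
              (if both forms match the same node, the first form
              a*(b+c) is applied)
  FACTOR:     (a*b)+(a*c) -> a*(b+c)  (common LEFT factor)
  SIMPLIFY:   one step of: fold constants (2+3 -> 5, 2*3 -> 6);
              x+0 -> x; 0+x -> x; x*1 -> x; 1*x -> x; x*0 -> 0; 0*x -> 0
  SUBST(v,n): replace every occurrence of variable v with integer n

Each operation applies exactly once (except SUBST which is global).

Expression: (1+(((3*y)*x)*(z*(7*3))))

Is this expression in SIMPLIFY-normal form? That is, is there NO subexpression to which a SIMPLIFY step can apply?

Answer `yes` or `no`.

Expression: (1+(((3*y)*x)*(z*(7*3))))
Scanning for simplifiable subexpressions (pre-order)...
  at root: (1+(((3*y)*x)*(z*(7*3)))) (not simplifiable)
  at R: (((3*y)*x)*(z*(7*3))) (not simplifiable)
  at RL: ((3*y)*x) (not simplifiable)
  at RLL: (3*y) (not simplifiable)
  at RR: (z*(7*3)) (not simplifiable)
  at RRR: (7*3) (SIMPLIFIABLE)
Found simplifiable subexpr at path RRR: (7*3)
One SIMPLIFY step would give: (1+(((3*y)*x)*(z*21)))
-> NOT in normal form.

Answer: no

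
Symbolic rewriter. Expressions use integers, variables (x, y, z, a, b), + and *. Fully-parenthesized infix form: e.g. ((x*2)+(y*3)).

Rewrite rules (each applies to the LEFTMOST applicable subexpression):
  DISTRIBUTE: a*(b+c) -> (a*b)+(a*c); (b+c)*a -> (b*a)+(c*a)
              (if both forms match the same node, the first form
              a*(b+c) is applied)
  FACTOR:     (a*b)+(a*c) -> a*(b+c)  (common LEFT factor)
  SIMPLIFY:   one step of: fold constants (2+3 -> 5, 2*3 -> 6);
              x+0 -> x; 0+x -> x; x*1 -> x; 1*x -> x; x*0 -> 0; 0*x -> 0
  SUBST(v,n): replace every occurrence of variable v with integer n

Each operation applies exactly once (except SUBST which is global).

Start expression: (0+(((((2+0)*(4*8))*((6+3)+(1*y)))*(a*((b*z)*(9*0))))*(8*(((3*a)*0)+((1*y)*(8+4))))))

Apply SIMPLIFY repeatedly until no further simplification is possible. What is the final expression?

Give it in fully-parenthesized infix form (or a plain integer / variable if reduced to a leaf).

Answer: 0

Derivation:
Start: (0+(((((2+0)*(4*8))*((6+3)+(1*y)))*(a*((b*z)*(9*0))))*(8*(((3*a)*0)+((1*y)*(8+4))))))
Step 1: at root: (0+(((((2+0)*(4*8))*((6+3)+(1*y)))*(a*((b*z)*(9*0))))*(8*(((3*a)*0)+((1*y)*(8+4)))))) -> (((((2+0)*(4*8))*((6+3)+(1*y)))*(a*((b*z)*(9*0))))*(8*(((3*a)*0)+((1*y)*(8+4))))); overall: (0+(((((2+0)*(4*8))*((6+3)+(1*y)))*(a*((b*z)*(9*0))))*(8*(((3*a)*0)+((1*y)*(8+4)))))) -> (((((2+0)*(4*8))*((6+3)+(1*y)))*(a*((b*z)*(9*0))))*(8*(((3*a)*0)+((1*y)*(8+4)))))
Step 2: at LLLL: (2+0) -> 2; overall: (((((2+0)*(4*8))*((6+3)+(1*y)))*(a*((b*z)*(9*0))))*(8*(((3*a)*0)+((1*y)*(8+4))))) -> ((((2*(4*8))*((6+3)+(1*y)))*(a*((b*z)*(9*0))))*(8*(((3*a)*0)+((1*y)*(8+4)))))
Step 3: at LLLR: (4*8) -> 32; overall: ((((2*(4*8))*((6+3)+(1*y)))*(a*((b*z)*(9*0))))*(8*(((3*a)*0)+((1*y)*(8+4))))) -> ((((2*32)*((6+3)+(1*y)))*(a*((b*z)*(9*0))))*(8*(((3*a)*0)+((1*y)*(8+4)))))
Step 4: at LLL: (2*32) -> 64; overall: ((((2*32)*((6+3)+(1*y)))*(a*((b*z)*(9*0))))*(8*(((3*a)*0)+((1*y)*(8+4))))) -> (((64*((6+3)+(1*y)))*(a*((b*z)*(9*0))))*(8*(((3*a)*0)+((1*y)*(8+4)))))
Step 5: at LLRL: (6+3) -> 9; overall: (((64*((6+3)+(1*y)))*(a*((b*z)*(9*0))))*(8*(((3*a)*0)+((1*y)*(8+4))))) -> (((64*(9+(1*y)))*(a*((b*z)*(9*0))))*(8*(((3*a)*0)+((1*y)*(8+4)))))
Step 6: at LLRR: (1*y) -> y; overall: (((64*(9+(1*y)))*(a*((b*z)*(9*0))))*(8*(((3*a)*0)+((1*y)*(8+4))))) -> (((64*(9+y))*(a*((b*z)*(9*0))))*(8*(((3*a)*0)+((1*y)*(8+4)))))
Step 7: at LRRR: (9*0) -> 0; overall: (((64*(9+y))*(a*((b*z)*(9*0))))*(8*(((3*a)*0)+((1*y)*(8+4))))) -> (((64*(9+y))*(a*((b*z)*0)))*(8*(((3*a)*0)+((1*y)*(8+4)))))
Step 8: at LRR: ((b*z)*0) -> 0; overall: (((64*(9+y))*(a*((b*z)*0)))*(8*(((3*a)*0)+((1*y)*(8+4))))) -> (((64*(9+y))*(a*0))*(8*(((3*a)*0)+((1*y)*(8+4)))))
Step 9: at LR: (a*0) -> 0; overall: (((64*(9+y))*(a*0))*(8*(((3*a)*0)+((1*y)*(8+4))))) -> (((64*(9+y))*0)*(8*(((3*a)*0)+((1*y)*(8+4)))))
Step 10: at L: ((64*(9+y))*0) -> 0; overall: (((64*(9+y))*0)*(8*(((3*a)*0)+((1*y)*(8+4))))) -> (0*(8*(((3*a)*0)+((1*y)*(8+4)))))
Step 11: at root: (0*(8*(((3*a)*0)+((1*y)*(8+4))))) -> 0; overall: (0*(8*(((3*a)*0)+((1*y)*(8+4))))) -> 0
Fixed point: 0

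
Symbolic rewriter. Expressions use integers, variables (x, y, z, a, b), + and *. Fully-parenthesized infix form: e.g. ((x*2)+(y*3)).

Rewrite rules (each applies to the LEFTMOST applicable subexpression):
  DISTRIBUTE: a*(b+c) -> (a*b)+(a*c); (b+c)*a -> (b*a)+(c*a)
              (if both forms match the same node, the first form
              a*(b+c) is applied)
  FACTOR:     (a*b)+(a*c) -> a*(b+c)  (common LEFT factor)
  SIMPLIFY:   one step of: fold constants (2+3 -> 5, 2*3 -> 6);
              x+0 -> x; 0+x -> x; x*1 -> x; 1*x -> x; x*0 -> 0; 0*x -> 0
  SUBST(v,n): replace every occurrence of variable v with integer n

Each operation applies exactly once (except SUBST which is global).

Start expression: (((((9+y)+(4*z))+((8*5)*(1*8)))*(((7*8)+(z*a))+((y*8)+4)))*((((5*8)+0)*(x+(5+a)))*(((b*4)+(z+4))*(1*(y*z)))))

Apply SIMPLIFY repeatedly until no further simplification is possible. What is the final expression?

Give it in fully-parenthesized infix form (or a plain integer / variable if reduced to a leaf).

Answer: (((((9+y)+(4*z))+320)*((56+(z*a))+((y*8)+4)))*((40*(x+(5+a)))*(((b*4)+(z+4))*(y*z))))

Derivation:
Start: (((((9+y)+(4*z))+((8*5)*(1*8)))*(((7*8)+(z*a))+((y*8)+4)))*((((5*8)+0)*(x+(5+a)))*(((b*4)+(z+4))*(1*(y*z)))))
Step 1: at LLRL: (8*5) -> 40; overall: (((((9+y)+(4*z))+((8*5)*(1*8)))*(((7*8)+(z*a))+((y*8)+4)))*((((5*8)+0)*(x+(5+a)))*(((b*4)+(z+4))*(1*(y*z))))) -> (((((9+y)+(4*z))+(40*(1*8)))*(((7*8)+(z*a))+((y*8)+4)))*((((5*8)+0)*(x+(5+a)))*(((b*4)+(z+4))*(1*(y*z)))))
Step 2: at LLRR: (1*8) -> 8; overall: (((((9+y)+(4*z))+(40*(1*8)))*(((7*8)+(z*a))+((y*8)+4)))*((((5*8)+0)*(x+(5+a)))*(((b*4)+(z+4))*(1*(y*z))))) -> (((((9+y)+(4*z))+(40*8))*(((7*8)+(z*a))+((y*8)+4)))*((((5*8)+0)*(x+(5+a)))*(((b*4)+(z+4))*(1*(y*z)))))
Step 3: at LLR: (40*8) -> 320; overall: (((((9+y)+(4*z))+(40*8))*(((7*8)+(z*a))+((y*8)+4)))*((((5*8)+0)*(x+(5+a)))*(((b*4)+(z+4))*(1*(y*z))))) -> (((((9+y)+(4*z))+320)*(((7*8)+(z*a))+((y*8)+4)))*((((5*8)+0)*(x+(5+a)))*(((b*4)+(z+4))*(1*(y*z)))))
Step 4: at LRLL: (7*8) -> 56; overall: (((((9+y)+(4*z))+320)*(((7*8)+(z*a))+((y*8)+4)))*((((5*8)+0)*(x+(5+a)))*(((b*4)+(z+4))*(1*(y*z))))) -> (((((9+y)+(4*z))+320)*((56+(z*a))+((y*8)+4)))*((((5*8)+0)*(x+(5+a)))*(((b*4)+(z+4))*(1*(y*z)))))
Step 5: at RLL: ((5*8)+0) -> (5*8); overall: (((((9+y)+(4*z))+320)*((56+(z*a))+((y*8)+4)))*((((5*8)+0)*(x+(5+a)))*(((b*4)+(z+4))*(1*(y*z))))) -> (((((9+y)+(4*z))+320)*((56+(z*a))+((y*8)+4)))*(((5*8)*(x+(5+a)))*(((b*4)+(z+4))*(1*(y*z)))))
Step 6: at RLL: (5*8) -> 40; overall: (((((9+y)+(4*z))+320)*((56+(z*a))+((y*8)+4)))*(((5*8)*(x+(5+a)))*(((b*4)+(z+4))*(1*(y*z))))) -> (((((9+y)+(4*z))+320)*((56+(z*a))+((y*8)+4)))*((40*(x+(5+a)))*(((b*4)+(z+4))*(1*(y*z)))))
Step 7: at RRR: (1*(y*z)) -> (y*z); overall: (((((9+y)+(4*z))+320)*((56+(z*a))+((y*8)+4)))*((40*(x+(5+a)))*(((b*4)+(z+4))*(1*(y*z))))) -> (((((9+y)+(4*z))+320)*((56+(z*a))+((y*8)+4)))*((40*(x+(5+a)))*(((b*4)+(z+4))*(y*z))))
Fixed point: (((((9+y)+(4*z))+320)*((56+(z*a))+((y*8)+4)))*((40*(x+(5+a)))*(((b*4)+(z+4))*(y*z))))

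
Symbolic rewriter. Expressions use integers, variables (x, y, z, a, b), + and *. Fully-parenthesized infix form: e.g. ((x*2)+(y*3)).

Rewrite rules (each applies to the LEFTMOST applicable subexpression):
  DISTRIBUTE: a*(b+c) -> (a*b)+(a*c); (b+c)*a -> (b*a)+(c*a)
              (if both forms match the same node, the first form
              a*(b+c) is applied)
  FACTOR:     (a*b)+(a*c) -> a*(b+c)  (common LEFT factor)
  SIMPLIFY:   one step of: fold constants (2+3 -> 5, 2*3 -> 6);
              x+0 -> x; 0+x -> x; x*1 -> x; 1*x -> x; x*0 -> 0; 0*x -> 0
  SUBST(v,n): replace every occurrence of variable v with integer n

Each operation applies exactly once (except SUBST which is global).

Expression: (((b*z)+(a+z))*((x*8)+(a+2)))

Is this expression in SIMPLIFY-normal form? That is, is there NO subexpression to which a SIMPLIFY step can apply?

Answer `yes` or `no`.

Answer: yes

Derivation:
Expression: (((b*z)+(a+z))*((x*8)+(a+2)))
Scanning for simplifiable subexpressions (pre-order)...
  at root: (((b*z)+(a+z))*((x*8)+(a+2))) (not simplifiable)
  at L: ((b*z)+(a+z)) (not simplifiable)
  at LL: (b*z) (not simplifiable)
  at LR: (a+z) (not simplifiable)
  at R: ((x*8)+(a+2)) (not simplifiable)
  at RL: (x*8) (not simplifiable)
  at RR: (a+2) (not simplifiable)
Result: no simplifiable subexpression found -> normal form.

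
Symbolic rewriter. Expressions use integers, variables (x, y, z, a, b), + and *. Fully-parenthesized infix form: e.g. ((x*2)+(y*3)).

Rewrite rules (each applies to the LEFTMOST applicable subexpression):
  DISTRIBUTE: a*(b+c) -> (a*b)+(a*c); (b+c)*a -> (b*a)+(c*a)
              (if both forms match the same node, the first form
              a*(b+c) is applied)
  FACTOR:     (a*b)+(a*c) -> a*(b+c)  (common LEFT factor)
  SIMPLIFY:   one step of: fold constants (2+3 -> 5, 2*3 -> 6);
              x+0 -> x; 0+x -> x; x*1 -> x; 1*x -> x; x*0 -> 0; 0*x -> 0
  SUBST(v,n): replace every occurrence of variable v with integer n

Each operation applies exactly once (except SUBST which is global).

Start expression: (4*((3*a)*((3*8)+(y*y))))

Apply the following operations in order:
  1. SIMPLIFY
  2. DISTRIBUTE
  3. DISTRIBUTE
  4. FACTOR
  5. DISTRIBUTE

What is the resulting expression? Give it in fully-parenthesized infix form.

Answer: ((4*((3*a)*24))+(4*((3*a)*(y*y))))

Derivation:
Start: (4*((3*a)*((3*8)+(y*y))))
Apply SIMPLIFY at RRL (target: (3*8)): (4*((3*a)*((3*8)+(y*y)))) -> (4*((3*a)*(24+(y*y))))
Apply DISTRIBUTE at R (target: ((3*a)*(24+(y*y)))): (4*((3*a)*(24+(y*y)))) -> (4*(((3*a)*24)+((3*a)*(y*y))))
Apply DISTRIBUTE at root (target: (4*(((3*a)*24)+((3*a)*(y*y))))): (4*(((3*a)*24)+((3*a)*(y*y)))) -> ((4*((3*a)*24))+(4*((3*a)*(y*y))))
Apply FACTOR at root (target: ((4*((3*a)*24))+(4*((3*a)*(y*y))))): ((4*((3*a)*24))+(4*((3*a)*(y*y)))) -> (4*(((3*a)*24)+((3*a)*(y*y))))
Apply DISTRIBUTE at root (target: (4*(((3*a)*24)+((3*a)*(y*y))))): (4*(((3*a)*24)+((3*a)*(y*y)))) -> ((4*((3*a)*24))+(4*((3*a)*(y*y))))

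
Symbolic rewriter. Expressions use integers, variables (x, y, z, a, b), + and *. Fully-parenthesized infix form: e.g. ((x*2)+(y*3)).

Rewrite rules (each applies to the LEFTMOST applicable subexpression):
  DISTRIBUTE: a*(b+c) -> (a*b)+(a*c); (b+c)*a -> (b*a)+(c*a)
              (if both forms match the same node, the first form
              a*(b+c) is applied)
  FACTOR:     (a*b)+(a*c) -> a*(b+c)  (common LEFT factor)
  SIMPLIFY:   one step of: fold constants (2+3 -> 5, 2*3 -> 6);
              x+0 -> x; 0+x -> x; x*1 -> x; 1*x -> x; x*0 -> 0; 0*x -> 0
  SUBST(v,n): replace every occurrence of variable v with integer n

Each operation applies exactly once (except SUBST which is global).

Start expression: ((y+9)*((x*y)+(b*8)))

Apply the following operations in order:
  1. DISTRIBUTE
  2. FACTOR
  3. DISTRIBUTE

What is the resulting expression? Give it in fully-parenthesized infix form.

Answer: (((y+9)*(x*y))+((y+9)*(b*8)))

Derivation:
Start: ((y+9)*((x*y)+(b*8)))
Apply DISTRIBUTE at root (target: ((y+9)*((x*y)+(b*8)))): ((y+9)*((x*y)+(b*8))) -> (((y+9)*(x*y))+((y+9)*(b*8)))
Apply FACTOR at root (target: (((y+9)*(x*y))+((y+9)*(b*8)))): (((y+9)*(x*y))+((y+9)*(b*8))) -> ((y+9)*((x*y)+(b*8)))
Apply DISTRIBUTE at root (target: ((y+9)*((x*y)+(b*8)))): ((y+9)*((x*y)+(b*8))) -> (((y+9)*(x*y))+((y+9)*(b*8)))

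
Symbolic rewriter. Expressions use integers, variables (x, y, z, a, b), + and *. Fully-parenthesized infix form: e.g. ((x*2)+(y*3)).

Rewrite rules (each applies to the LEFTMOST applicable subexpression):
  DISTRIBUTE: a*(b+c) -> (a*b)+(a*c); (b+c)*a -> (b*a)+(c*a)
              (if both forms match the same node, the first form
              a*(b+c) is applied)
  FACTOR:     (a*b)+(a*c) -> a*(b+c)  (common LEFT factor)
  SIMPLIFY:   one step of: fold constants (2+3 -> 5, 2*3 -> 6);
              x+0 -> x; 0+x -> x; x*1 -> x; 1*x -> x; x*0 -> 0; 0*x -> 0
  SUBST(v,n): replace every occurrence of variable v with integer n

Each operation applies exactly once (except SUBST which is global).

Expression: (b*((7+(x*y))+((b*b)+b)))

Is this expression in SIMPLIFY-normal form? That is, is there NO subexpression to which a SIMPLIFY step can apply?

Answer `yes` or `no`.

Expression: (b*((7+(x*y))+((b*b)+b)))
Scanning for simplifiable subexpressions (pre-order)...
  at root: (b*((7+(x*y))+((b*b)+b))) (not simplifiable)
  at R: ((7+(x*y))+((b*b)+b)) (not simplifiable)
  at RL: (7+(x*y)) (not simplifiable)
  at RLR: (x*y) (not simplifiable)
  at RR: ((b*b)+b) (not simplifiable)
  at RRL: (b*b) (not simplifiable)
Result: no simplifiable subexpression found -> normal form.

Answer: yes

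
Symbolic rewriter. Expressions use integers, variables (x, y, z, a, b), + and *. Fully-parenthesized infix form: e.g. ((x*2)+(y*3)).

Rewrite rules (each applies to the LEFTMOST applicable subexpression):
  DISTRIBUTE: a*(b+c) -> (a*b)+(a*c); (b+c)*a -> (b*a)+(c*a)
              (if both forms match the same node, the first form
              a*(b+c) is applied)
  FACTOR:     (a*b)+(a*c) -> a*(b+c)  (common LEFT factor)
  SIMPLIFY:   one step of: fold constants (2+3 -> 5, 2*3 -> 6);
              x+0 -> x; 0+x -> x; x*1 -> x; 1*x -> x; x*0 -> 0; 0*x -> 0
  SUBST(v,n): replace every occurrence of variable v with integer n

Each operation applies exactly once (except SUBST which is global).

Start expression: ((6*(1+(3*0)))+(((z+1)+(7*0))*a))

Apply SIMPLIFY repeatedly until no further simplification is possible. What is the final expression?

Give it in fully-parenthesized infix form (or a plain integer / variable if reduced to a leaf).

Start: ((6*(1+(3*0)))+(((z+1)+(7*0))*a))
Step 1: at LRR: (3*0) -> 0; overall: ((6*(1+(3*0)))+(((z+1)+(7*0))*a)) -> ((6*(1+0))+(((z+1)+(7*0))*a))
Step 2: at LR: (1+0) -> 1; overall: ((6*(1+0))+(((z+1)+(7*0))*a)) -> ((6*1)+(((z+1)+(7*0))*a))
Step 3: at L: (6*1) -> 6; overall: ((6*1)+(((z+1)+(7*0))*a)) -> (6+(((z+1)+(7*0))*a))
Step 4: at RLR: (7*0) -> 0; overall: (6+(((z+1)+(7*0))*a)) -> (6+(((z+1)+0)*a))
Step 5: at RL: ((z+1)+0) -> (z+1); overall: (6+(((z+1)+0)*a)) -> (6+((z+1)*a))
Fixed point: (6+((z+1)*a))

Answer: (6+((z+1)*a))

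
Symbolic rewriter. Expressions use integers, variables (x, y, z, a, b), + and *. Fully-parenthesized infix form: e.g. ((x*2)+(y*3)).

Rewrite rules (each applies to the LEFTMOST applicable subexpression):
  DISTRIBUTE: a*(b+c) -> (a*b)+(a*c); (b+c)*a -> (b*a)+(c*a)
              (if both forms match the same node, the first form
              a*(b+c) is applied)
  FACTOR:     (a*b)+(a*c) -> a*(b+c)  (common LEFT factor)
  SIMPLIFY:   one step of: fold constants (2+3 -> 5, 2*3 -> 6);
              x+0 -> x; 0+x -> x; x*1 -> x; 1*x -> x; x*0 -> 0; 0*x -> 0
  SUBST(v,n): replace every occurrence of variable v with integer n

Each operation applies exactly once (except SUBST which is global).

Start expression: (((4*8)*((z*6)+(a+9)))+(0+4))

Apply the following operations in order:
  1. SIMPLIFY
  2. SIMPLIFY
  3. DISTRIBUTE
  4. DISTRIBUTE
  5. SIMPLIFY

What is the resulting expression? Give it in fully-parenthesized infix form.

Start: (((4*8)*((z*6)+(a+9)))+(0+4))
Apply SIMPLIFY at LL (target: (4*8)): (((4*8)*((z*6)+(a+9)))+(0+4)) -> ((32*((z*6)+(a+9)))+(0+4))
Apply SIMPLIFY at R (target: (0+4)): ((32*((z*6)+(a+9)))+(0+4)) -> ((32*((z*6)+(a+9)))+4)
Apply DISTRIBUTE at L (target: (32*((z*6)+(a+9)))): ((32*((z*6)+(a+9)))+4) -> (((32*(z*6))+(32*(a+9)))+4)
Apply DISTRIBUTE at LR (target: (32*(a+9))): (((32*(z*6))+(32*(a+9)))+4) -> (((32*(z*6))+((32*a)+(32*9)))+4)
Apply SIMPLIFY at LRR (target: (32*9)): (((32*(z*6))+((32*a)+(32*9)))+4) -> (((32*(z*6))+((32*a)+288))+4)

Answer: (((32*(z*6))+((32*a)+288))+4)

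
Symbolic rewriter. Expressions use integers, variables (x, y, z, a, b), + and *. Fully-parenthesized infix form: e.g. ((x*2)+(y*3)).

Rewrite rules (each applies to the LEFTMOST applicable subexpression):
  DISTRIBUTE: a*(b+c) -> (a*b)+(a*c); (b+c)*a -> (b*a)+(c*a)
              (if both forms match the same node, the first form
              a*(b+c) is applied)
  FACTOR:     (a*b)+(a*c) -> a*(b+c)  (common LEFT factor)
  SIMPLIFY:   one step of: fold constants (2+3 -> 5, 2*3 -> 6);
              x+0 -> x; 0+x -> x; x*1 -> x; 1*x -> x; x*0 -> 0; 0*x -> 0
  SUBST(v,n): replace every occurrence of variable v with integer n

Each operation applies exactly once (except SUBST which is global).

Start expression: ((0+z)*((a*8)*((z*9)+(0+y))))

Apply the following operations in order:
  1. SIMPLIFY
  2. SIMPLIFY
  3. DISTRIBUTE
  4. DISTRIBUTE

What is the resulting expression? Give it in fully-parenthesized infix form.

Start: ((0+z)*((a*8)*((z*9)+(0+y))))
Apply SIMPLIFY at L (target: (0+z)): ((0+z)*((a*8)*((z*9)+(0+y)))) -> (z*((a*8)*((z*9)+(0+y))))
Apply SIMPLIFY at RRR (target: (0+y)): (z*((a*8)*((z*9)+(0+y)))) -> (z*((a*8)*((z*9)+y)))
Apply DISTRIBUTE at R (target: ((a*8)*((z*9)+y))): (z*((a*8)*((z*9)+y))) -> (z*(((a*8)*(z*9))+((a*8)*y)))
Apply DISTRIBUTE at root (target: (z*(((a*8)*(z*9))+((a*8)*y)))): (z*(((a*8)*(z*9))+((a*8)*y))) -> ((z*((a*8)*(z*9)))+(z*((a*8)*y)))

Answer: ((z*((a*8)*(z*9)))+(z*((a*8)*y)))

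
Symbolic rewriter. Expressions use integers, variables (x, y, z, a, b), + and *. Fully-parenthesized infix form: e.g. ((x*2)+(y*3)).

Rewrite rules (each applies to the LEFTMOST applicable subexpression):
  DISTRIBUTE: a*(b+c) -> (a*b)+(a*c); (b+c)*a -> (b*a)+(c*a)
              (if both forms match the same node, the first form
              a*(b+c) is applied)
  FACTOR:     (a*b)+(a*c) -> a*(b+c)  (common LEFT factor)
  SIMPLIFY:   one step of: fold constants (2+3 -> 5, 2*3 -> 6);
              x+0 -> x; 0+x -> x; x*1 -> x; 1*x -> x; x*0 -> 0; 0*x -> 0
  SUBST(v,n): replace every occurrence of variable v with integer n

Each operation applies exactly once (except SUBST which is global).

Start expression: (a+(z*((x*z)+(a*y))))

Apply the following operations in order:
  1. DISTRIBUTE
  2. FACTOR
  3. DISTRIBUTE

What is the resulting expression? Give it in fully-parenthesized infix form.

Answer: (a+((z*(x*z))+(z*(a*y))))

Derivation:
Start: (a+(z*((x*z)+(a*y))))
Apply DISTRIBUTE at R (target: (z*((x*z)+(a*y)))): (a+(z*((x*z)+(a*y)))) -> (a+((z*(x*z))+(z*(a*y))))
Apply FACTOR at R (target: ((z*(x*z))+(z*(a*y)))): (a+((z*(x*z))+(z*(a*y)))) -> (a+(z*((x*z)+(a*y))))
Apply DISTRIBUTE at R (target: (z*((x*z)+(a*y)))): (a+(z*((x*z)+(a*y)))) -> (a+((z*(x*z))+(z*(a*y))))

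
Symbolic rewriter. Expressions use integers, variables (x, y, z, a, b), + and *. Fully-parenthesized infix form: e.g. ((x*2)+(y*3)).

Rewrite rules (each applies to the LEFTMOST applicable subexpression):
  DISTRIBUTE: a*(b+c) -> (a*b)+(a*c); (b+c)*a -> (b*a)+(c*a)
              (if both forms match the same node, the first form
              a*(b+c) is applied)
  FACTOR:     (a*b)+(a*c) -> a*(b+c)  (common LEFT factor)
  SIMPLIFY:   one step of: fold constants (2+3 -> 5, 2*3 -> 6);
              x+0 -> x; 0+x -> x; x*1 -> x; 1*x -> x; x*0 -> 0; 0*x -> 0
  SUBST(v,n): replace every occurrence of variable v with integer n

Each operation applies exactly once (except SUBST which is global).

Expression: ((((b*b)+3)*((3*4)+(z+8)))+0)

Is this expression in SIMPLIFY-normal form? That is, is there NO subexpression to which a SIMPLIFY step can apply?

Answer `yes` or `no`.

Expression: ((((b*b)+3)*((3*4)+(z+8)))+0)
Scanning for simplifiable subexpressions (pre-order)...
  at root: ((((b*b)+3)*((3*4)+(z+8)))+0) (SIMPLIFIABLE)
  at L: (((b*b)+3)*((3*4)+(z+8))) (not simplifiable)
  at LL: ((b*b)+3) (not simplifiable)
  at LLL: (b*b) (not simplifiable)
  at LR: ((3*4)+(z+8)) (not simplifiable)
  at LRL: (3*4) (SIMPLIFIABLE)
  at LRR: (z+8) (not simplifiable)
Found simplifiable subexpr at path root: ((((b*b)+3)*((3*4)+(z+8)))+0)
One SIMPLIFY step would give: (((b*b)+3)*((3*4)+(z+8)))
-> NOT in normal form.

Answer: no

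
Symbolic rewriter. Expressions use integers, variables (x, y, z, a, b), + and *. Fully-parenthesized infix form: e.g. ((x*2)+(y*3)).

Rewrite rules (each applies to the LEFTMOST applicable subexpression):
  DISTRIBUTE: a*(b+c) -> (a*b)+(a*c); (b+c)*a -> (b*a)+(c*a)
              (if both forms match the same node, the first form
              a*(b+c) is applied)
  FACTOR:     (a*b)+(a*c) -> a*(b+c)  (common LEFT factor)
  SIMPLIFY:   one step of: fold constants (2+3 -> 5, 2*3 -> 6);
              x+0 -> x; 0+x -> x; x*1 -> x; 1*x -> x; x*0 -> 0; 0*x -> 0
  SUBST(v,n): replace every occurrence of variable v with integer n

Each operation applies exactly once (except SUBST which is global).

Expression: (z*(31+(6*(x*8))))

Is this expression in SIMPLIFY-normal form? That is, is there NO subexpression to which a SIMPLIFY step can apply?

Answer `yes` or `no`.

Answer: yes

Derivation:
Expression: (z*(31+(6*(x*8))))
Scanning for simplifiable subexpressions (pre-order)...
  at root: (z*(31+(6*(x*8)))) (not simplifiable)
  at R: (31+(6*(x*8))) (not simplifiable)
  at RR: (6*(x*8)) (not simplifiable)
  at RRR: (x*8) (not simplifiable)
Result: no simplifiable subexpression found -> normal form.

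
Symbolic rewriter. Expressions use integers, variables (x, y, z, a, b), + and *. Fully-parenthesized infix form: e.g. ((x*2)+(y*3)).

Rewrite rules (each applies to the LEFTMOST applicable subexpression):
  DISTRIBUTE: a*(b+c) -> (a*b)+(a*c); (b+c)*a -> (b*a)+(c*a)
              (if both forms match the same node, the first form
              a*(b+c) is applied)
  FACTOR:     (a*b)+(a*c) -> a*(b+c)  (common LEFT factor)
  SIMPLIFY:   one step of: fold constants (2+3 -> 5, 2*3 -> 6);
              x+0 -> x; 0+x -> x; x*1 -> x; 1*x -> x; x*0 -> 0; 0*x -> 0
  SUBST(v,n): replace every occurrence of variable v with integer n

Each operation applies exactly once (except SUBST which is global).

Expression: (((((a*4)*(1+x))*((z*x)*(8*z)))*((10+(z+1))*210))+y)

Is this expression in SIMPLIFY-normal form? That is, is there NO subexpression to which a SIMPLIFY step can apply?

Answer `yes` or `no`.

Answer: yes

Derivation:
Expression: (((((a*4)*(1+x))*((z*x)*(8*z)))*((10+(z+1))*210))+y)
Scanning for simplifiable subexpressions (pre-order)...
  at root: (((((a*4)*(1+x))*((z*x)*(8*z)))*((10+(z+1))*210))+y) (not simplifiable)
  at L: ((((a*4)*(1+x))*((z*x)*(8*z)))*((10+(z+1))*210)) (not simplifiable)
  at LL: (((a*4)*(1+x))*((z*x)*(8*z))) (not simplifiable)
  at LLL: ((a*4)*(1+x)) (not simplifiable)
  at LLLL: (a*4) (not simplifiable)
  at LLLR: (1+x) (not simplifiable)
  at LLR: ((z*x)*(8*z)) (not simplifiable)
  at LLRL: (z*x) (not simplifiable)
  at LLRR: (8*z) (not simplifiable)
  at LR: ((10+(z+1))*210) (not simplifiable)
  at LRL: (10+(z+1)) (not simplifiable)
  at LRLR: (z+1) (not simplifiable)
Result: no simplifiable subexpression found -> normal form.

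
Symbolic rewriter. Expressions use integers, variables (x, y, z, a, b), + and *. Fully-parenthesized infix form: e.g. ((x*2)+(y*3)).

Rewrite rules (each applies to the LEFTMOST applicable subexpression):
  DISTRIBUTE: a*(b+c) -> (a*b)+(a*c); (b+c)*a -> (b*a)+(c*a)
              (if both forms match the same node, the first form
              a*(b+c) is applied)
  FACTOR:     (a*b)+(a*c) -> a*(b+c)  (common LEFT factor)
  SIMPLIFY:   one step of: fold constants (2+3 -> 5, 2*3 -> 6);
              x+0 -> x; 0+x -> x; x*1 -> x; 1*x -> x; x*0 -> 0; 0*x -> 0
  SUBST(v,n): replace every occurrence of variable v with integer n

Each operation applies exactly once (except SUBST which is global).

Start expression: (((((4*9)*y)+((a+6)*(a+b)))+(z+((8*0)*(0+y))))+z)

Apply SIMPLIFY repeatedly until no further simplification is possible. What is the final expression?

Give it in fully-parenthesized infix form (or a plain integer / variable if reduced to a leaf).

Answer: ((((36*y)+((a+6)*(a+b)))+z)+z)

Derivation:
Start: (((((4*9)*y)+((a+6)*(a+b)))+(z+((8*0)*(0+y))))+z)
Step 1: at LLLL: (4*9) -> 36; overall: (((((4*9)*y)+((a+6)*(a+b)))+(z+((8*0)*(0+y))))+z) -> ((((36*y)+((a+6)*(a+b)))+(z+((8*0)*(0+y))))+z)
Step 2: at LRRL: (8*0) -> 0; overall: ((((36*y)+((a+6)*(a+b)))+(z+((8*0)*(0+y))))+z) -> ((((36*y)+((a+6)*(a+b)))+(z+(0*(0+y))))+z)
Step 3: at LRR: (0*(0+y)) -> 0; overall: ((((36*y)+((a+6)*(a+b)))+(z+(0*(0+y))))+z) -> ((((36*y)+((a+6)*(a+b)))+(z+0))+z)
Step 4: at LR: (z+0) -> z; overall: ((((36*y)+((a+6)*(a+b)))+(z+0))+z) -> ((((36*y)+((a+6)*(a+b)))+z)+z)
Fixed point: ((((36*y)+((a+6)*(a+b)))+z)+z)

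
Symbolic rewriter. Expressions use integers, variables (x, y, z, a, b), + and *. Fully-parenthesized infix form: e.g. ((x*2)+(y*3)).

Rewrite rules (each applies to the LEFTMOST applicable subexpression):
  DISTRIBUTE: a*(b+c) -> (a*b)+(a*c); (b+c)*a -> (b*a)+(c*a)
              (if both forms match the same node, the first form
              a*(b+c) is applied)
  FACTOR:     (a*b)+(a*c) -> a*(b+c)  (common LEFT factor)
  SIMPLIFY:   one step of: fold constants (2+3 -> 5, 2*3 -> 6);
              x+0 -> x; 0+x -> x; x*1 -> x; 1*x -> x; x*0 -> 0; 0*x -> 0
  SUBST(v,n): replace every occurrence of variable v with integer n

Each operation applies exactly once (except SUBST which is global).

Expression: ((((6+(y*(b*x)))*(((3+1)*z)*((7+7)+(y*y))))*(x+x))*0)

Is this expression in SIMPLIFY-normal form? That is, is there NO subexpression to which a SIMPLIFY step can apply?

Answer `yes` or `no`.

Expression: ((((6+(y*(b*x)))*(((3+1)*z)*((7+7)+(y*y))))*(x+x))*0)
Scanning for simplifiable subexpressions (pre-order)...
  at root: ((((6+(y*(b*x)))*(((3+1)*z)*((7+7)+(y*y))))*(x+x))*0) (SIMPLIFIABLE)
  at L: (((6+(y*(b*x)))*(((3+1)*z)*((7+7)+(y*y))))*(x+x)) (not simplifiable)
  at LL: ((6+(y*(b*x)))*(((3+1)*z)*((7+7)+(y*y)))) (not simplifiable)
  at LLL: (6+(y*(b*x))) (not simplifiable)
  at LLLR: (y*(b*x)) (not simplifiable)
  at LLLRR: (b*x) (not simplifiable)
  at LLR: (((3+1)*z)*((7+7)+(y*y))) (not simplifiable)
  at LLRL: ((3+1)*z) (not simplifiable)
  at LLRLL: (3+1) (SIMPLIFIABLE)
  at LLRR: ((7+7)+(y*y)) (not simplifiable)
  at LLRRL: (7+7) (SIMPLIFIABLE)
  at LLRRR: (y*y) (not simplifiable)
  at LR: (x+x) (not simplifiable)
Found simplifiable subexpr at path root: ((((6+(y*(b*x)))*(((3+1)*z)*((7+7)+(y*y))))*(x+x))*0)
One SIMPLIFY step would give: 0
-> NOT in normal form.

Answer: no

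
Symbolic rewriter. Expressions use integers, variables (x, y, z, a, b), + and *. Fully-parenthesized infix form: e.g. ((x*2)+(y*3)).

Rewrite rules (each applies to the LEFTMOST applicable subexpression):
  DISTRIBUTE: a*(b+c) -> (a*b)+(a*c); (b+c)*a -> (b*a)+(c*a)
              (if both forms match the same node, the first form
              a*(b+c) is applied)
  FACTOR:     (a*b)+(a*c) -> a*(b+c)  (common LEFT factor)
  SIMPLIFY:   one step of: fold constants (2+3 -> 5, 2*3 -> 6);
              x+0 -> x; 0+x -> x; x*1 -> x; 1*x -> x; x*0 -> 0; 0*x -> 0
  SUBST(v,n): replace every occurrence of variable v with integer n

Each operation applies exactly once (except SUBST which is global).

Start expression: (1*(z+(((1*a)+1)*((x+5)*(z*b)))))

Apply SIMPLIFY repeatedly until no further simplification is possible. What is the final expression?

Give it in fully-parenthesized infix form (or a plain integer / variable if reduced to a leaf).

Start: (1*(z+(((1*a)+1)*((x+5)*(z*b)))))
Step 1: at root: (1*(z+(((1*a)+1)*((x+5)*(z*b))))) -> (z+(((1*a)+1)*((x+5)*(z*b)))); overall: (1*(z+(((1*a)+1)*((x+5)*(z*b))))) -> (z+(((1*a)+1)*((x+5)*(z*b))))
Step 2: at RLL: (1*a) -> a; overall: (z+(((1*a)+1)*((x+5)*(z*b)))) -> (z+((a+1)*((x+5)*(z*b))))
Fixed point: (z+((a+1)*((x+5)*(z*b))))

Answer: (z+((a+1)*((x+5)*(z*b))))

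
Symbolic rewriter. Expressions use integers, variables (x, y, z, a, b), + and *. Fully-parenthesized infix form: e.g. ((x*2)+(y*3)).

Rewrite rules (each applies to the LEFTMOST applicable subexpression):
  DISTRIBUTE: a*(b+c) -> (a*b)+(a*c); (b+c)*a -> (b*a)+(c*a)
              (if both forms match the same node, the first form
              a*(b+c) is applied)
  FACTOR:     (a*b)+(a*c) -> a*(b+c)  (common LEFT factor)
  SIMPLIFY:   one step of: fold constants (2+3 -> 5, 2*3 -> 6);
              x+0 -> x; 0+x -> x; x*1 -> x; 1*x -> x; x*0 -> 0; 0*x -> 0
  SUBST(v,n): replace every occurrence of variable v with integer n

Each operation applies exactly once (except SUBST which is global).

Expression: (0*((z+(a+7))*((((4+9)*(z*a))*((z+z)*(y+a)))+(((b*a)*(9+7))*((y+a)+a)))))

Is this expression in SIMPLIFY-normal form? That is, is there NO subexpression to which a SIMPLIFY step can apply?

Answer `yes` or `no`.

Expression: (0*((z+(a+7))*((((4+9)*(z*a))*((z+z)*(y+a)))+(((b*a)*(9+7))*((y+a)+a)))))
Scanning for simplifiable subexpressions (pre-order)...
  at root: (0*((z+(a+7))*((((4+9)*(z*a))*((z+z)*(y+a)))+(((b*a)*(9+7))*((y+a)+a))))) (SIMPLIFIABLE)
  at R: ((z+(a+7))*((((4+9)*(z*a))*((z+z)*(y+a)))+(((b*a)*(9+7))*((y+a)+a)))) (not simplifiable)
  at RL: (z+(a+7)) (not simplifiable)
  at RLR: (a+7) (not simplifiable)
  at RR: ((((4+9)*(z*a))*((z+z)*(y+a)))+(((b*a)*(9+7))*((y+a)+a))) (not simplifiable)
  at RRL: (((4+9)*(z*a))*((z+z)*(y+a))) (not simplifiable)
  at RRLL: ((4+9)*(z*a)) (not simplifiable)
  at RRLLL: (4+9) (SIMPLIFIABLE)
  at RRLLR: (z*a) (not simplifiable)
  at RRLR: ((z+z)*(y+a)) (not simplifiable)
  at RRLRL: (z+z) (not simplifiable)
  at RRLRR: (y+a) (not simplifiable)
  at RRR: (((b*a)*(9+7))*((y+a)+a)) (not simplifiable)
  at RRRL: ((b*a)*(9+7)) (not simplifiable)
  at RRRLL: (b*a) (not simplifiable)
  at RRRLR: (9+7) (SIMPLIFIABLE)
  at RRRR: ((y+a)+a) (not simplifiable)
  at RRRRL: (y+a) (not simplifiable)
Found simplifiable subexpr at path root: (0*((z+(a+7))*((((4+9)*(z*a))*((z+z)*(y+a)))+(((b*a)*(9+7))*((y+a)+a)))))
One SIMPLIFY step would give: 0
-> NOT in normal form.

Answer: no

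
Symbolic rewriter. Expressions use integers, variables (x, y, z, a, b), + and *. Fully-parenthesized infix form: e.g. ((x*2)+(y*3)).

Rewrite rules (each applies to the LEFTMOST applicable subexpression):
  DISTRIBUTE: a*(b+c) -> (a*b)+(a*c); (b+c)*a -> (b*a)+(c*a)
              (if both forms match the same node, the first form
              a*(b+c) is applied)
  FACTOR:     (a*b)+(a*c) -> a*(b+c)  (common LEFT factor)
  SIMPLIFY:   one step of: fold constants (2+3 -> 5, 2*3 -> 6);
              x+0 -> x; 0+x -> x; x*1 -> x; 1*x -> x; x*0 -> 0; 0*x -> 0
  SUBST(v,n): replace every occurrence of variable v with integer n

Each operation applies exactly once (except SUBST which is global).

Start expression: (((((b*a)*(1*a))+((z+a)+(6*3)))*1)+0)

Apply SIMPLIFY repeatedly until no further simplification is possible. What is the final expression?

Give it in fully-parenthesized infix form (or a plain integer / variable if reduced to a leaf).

Answer: (((b*a)*a)+((z+a)+18))

Derivation:
Start: (((((b*a)*(1*a))+((z+a)+(6*3)))*1)+0)
Step 1: at root: (((((b*a)*(1*a))+((z+a)+(6*3)))*1)+0) -> ((((b*a)*(1*a))+((z+a)+(6*3)))*1); overall: (((((b*a)*(1*a))+((z+a)+(6*3)))*1)+0) -> ((((b*a)*(1*a))+((z+a)+(6*3)))*1)
Step 2: at root: ((((b*a)*(1*a))+((z+a)+(6*3)))*1) -> (((b*a)*(1*a))+((z+a)+(6*3))); overall: ((((b*a)*(1*a))+((z+a)+(6*3)))*1) -> (((b*a)*(1*a))+((z+a)+(6*3)))
Step 3: at LR: (1*a) -> a; overall: (((b*a)*(1*a))+((z+a)+(6*3))) -> (((b*a)*a)+((z+a)+(6*3)))
Step 4: at RR: (6*3) -> 18; overall: (((b*a)*a)+((z+a)+(6*3))) -> (((b*a)*a)+((z+a)+18))
Fixed point: (((b*a)*a)+((z+a)+18))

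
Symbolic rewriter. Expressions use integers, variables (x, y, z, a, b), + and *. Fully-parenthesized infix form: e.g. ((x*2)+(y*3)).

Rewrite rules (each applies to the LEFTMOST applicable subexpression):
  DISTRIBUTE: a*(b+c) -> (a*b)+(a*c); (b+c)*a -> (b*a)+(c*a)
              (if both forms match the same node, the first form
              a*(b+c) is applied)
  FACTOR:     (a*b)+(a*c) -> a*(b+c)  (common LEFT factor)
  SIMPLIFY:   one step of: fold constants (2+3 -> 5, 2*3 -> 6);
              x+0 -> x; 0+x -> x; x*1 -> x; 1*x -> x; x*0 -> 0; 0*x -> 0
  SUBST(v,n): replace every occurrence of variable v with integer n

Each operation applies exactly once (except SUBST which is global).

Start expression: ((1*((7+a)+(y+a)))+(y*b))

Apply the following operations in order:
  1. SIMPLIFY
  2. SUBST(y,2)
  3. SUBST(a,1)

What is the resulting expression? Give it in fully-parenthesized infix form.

Answer: (((7+1)+(2+1))+(2*b))

Derivation:
Start: ((1*((7+a)+(y+a)))+(y*b))
Apply SIMPLIFY at L (target: (1*((7+a)+(y+a)))): ((1*((7+a)+(y+a)))+(y*b)) -> (((7+a)+(y+a))+(y*b))
Apply SUBST(y,2): (((7+a)+(y+a))+(y*b)) -> (((7+a)+(2+a))+(2*b))
Apply SUBST(a,1): (((7+a)+(2+a))+(2*b)) -> (((7+1)+(2+1))+(2*b))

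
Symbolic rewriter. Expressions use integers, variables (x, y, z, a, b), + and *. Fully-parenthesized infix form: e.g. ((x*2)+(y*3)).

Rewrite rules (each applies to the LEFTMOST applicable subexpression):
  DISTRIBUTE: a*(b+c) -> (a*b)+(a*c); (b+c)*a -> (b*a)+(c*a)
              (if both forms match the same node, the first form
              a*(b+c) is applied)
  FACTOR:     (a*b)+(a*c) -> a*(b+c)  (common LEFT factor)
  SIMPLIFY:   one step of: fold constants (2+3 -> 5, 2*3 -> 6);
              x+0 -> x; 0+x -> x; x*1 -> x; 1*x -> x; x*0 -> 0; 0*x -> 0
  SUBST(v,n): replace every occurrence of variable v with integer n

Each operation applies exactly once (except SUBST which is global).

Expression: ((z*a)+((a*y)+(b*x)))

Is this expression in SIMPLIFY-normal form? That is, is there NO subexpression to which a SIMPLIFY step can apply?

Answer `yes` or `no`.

Answer: yes

Derivation:
Expression: ((z*a)+((a*y)+(b*x)))
Scanning for simplifiable subexpressions (pre-order)...
  at root: ((z*a)+((a*y)+(b*x))) (not simplifiable)
  at L: (z*a) (not simplifiable)
  at R: ((a*y)+(b*x)) (not simplifiable)
  at RL: (a*y) (not simplifiable)
  at RR: (b*x) (not simplifiable)
Result: no simplifiable subexpression found -> normal form.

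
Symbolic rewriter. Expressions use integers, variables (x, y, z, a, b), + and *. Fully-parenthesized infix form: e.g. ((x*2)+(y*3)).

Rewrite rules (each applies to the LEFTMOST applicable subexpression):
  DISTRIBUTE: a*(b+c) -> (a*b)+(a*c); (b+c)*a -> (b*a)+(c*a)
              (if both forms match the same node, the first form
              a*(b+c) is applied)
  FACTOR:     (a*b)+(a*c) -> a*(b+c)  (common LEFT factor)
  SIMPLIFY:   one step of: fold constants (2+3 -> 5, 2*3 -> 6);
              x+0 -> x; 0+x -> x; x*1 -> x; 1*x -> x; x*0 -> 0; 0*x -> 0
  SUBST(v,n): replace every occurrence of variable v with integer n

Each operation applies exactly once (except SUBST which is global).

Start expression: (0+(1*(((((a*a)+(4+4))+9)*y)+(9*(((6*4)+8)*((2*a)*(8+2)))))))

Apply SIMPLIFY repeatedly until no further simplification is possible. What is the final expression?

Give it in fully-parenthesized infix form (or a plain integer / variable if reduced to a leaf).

Start: (0+(1*(((((a*a)+(4+4))+9)*y)+(9*(((6*4)+8)*((2*a)*(8+2)))))))
Step 1: at root: (0+(1*(((((a*a)+(4+4))+9)*y)+(9*(((6*4)+8)*((2*a)*(8+2))))))) -> (1*(((((a*a)+(4+4))+9)*y)+(9*(((6*4)+8)*((2*a)*(8+2)))))); overall: (0+(1*(((((a*a)+(4+4))+9)*y)+(9*(((6*4)+8)*((2*a)*(8+2))))))) -> (1*(((((a*a)+(4+4))+9)*y)+(9*(((6*4)+8)*((2*a)*(8+2))))))
Step 2: at root: (1*(((((a*a)+(4+4))+9)*y)+(9*(((6*4)+8)*((2*a)*(8+2)))))) -> (((((a*a)+(4+4))+9)*y)+(9*(((6*4)+8)*((2*a)*(8+2))))); overall: (1*(((((a*a)+(4+4))+9)*y)+(9*(((6*4)+8)*((2*a)*(8+2)))))) -> (((((a*a)+(4+4))+9)*y)+(9*(((6*4)+8)*((2*a)*(8+2)))))
Step 3: at LLLR: (4+4) -> 8; overall: (((((a*a)+(4+4))+9)*y)+(9*(((6*4)+8)*((2*a)*(8+2))))) -> (((((a*a)+8)+9)*y)+(9*(((6*4)+8)*((2*a)*(8+2)))))
Step 4: at RRLL: (6*4) -> 24; overall: (((((a*a)+8)+9)*y)+(9*(((6*4)+8)*((2*a)*(8+2))))) -> (((((a*a)+8)+9)*y)+(9*((24+8)*((2*a)*(8+2)))))
Step 5: at RRL: (24+8) -> 32; overall: (((((a*a)+8)+9)*y)+(9*((24+8)*((2*a)*(8+2))))) -> (((((a*a)+8)+9)*y)+(9*(32*((2*a)*(8+2)))))
Step 6: at RRRR: (8+2) -> 10; overall: (((((a*a)+8)+9)*y)+(9*(32*((2*a)*(8+2))))) -> (((((a*a)+8)+9)*y)+(9*(32*((2*a)*10))))
Fixed point: (((((a*a)+8)+9)*y)+(9*(32*((2*a)*10))))

Answer: (((((a*a)+8)+9)*y)+(9*(32*((2*a)*10))))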